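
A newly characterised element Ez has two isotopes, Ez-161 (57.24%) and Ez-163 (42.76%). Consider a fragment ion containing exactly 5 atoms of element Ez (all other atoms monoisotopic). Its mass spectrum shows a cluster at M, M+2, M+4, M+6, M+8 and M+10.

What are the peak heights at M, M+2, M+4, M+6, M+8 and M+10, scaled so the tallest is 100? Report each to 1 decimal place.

The 5 Ez atoms are independent, so intensities follow the terms of (0.5724 + 0.4276)^5.
P(M) = 0.5724^5 = 0.061447
P(M+2) = 5 × 0.5724^4 × 0.4276^1 = 0.229512
P(M+4) = 10 × 0.5724^3 × 0.4276^2 = 0.342905
P(M+6) = 10 × 0.5724^2 × 0.4276^3 = 0.256161
P(M+8) = 5 × 0.5724^1 × 0.4276^4 = 0.095680
P(M+10) = 0.4276^5 = 0.014295
The M+4 peak is largest (0.342905); scaling to 100 gives 17.9 : 66.9 : 100.0 : 74.7 : 27.9 : 4.2.

17.9 : 66.9 : 100.0 : 74.7 : 27.9 : 4.2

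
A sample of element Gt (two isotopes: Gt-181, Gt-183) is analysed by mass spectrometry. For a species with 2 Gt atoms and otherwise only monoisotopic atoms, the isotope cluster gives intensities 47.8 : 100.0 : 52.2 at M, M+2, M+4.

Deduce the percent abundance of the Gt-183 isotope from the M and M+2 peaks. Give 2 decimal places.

Write p for the Gt-181 fraction. I(M+2)/I(M) = [C(2,1)·p^1·(1−p)] / p^2 = 2·(1−p)/p = 100.0/47.8 = 2.0921
(1−p)/p = 2.0921/2 = 1.0460  ⇒  p = 1/(1 + 1.0460) = 0.4888
Gt-181: 48.88%, Gt-183: 51.12%.

51.12%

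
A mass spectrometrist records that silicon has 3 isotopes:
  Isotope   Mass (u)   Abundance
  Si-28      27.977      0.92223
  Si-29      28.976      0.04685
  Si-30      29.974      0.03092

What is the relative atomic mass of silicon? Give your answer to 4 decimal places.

The abundance-weighted mean is 0.92223 × 27.977 + 0.04685 × 28.976 + 0.03092 × 29.974
= 25.80123 + 1.35753 + 0.92680 = 28.08556 u

28.0856 u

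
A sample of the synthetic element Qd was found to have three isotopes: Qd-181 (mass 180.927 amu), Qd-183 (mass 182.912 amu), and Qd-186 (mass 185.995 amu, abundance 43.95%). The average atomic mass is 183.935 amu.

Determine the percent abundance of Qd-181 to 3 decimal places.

Let x and y be the fractions of Qd-181 and Qd-183. Then x + y = 1 − 0.4395 = 0.5605 and 180.927x + 182.912y = 183.935 − 0.4395×185.995 = 102.1901975.
Substituting: 180.927x + 182.912(0.5605 − x) = 102.1901975
(180.927 − 182.912)x = -0.3319785  ⇒  x = 0.16724, y = 0.39326
Qd-181: 16.724%, Qd-183: 39.326%.

16.724%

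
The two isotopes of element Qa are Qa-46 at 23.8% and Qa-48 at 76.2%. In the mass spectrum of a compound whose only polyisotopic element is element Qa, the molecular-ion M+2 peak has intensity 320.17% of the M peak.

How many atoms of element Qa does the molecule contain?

1

For n independent Qa atoms, I(M+2)/I(M) = n · (abundance Qa-48) / (abundance Qa-46) = n · 0.762/0.238.
n = 3.2017 × 0.238/0.762 = 1.00 ≈ 1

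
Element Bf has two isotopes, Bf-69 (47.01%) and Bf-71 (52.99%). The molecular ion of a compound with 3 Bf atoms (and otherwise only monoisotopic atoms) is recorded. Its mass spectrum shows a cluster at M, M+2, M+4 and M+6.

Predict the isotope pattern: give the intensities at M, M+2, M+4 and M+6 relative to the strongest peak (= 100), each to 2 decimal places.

Each Bf atom is independently Bf-69 (p = 0.4701) or Bf-71 (q = 0.5299); the cluster is the binomial expansion (p + q)^3.
P(M) = 0.4701^3 = 0.103889
P(M+2) = 3 × 0.4701^2 × 0.5299^1 = 0.351314
P(M+4) = 3 × 0.4701^1 × 0.5299^2 = 0.396004
P(M+6) = 0.5299^3 = 0.148793
The M+4 peak is largest (0.396004); scaling to 100 gives 26.23 : 88.71 : 100.00 : 37.57.

26.23 : 88.71 : 100.00 : 37.57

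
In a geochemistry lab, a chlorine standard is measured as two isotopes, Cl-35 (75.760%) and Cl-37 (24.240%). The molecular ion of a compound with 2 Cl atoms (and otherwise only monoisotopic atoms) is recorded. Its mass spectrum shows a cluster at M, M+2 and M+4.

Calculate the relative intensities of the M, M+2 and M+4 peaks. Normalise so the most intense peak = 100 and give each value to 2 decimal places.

100.00 : 63.99 : 10.24

The 2 Cl atoms are independent, so intensities follow the terms of (0.75760 + 0.24240)^2.
P(M) = 0.75760^2 = 0.573958
P(M+2) = 2 × 0.75760^1 × 0.24240^1 = 0.367284
P(M+4) = 0.24240^2 = 0.058758
The M peak is largest (0.573958); scaling to 100 gives 100.00 : 63.99 : 10.24.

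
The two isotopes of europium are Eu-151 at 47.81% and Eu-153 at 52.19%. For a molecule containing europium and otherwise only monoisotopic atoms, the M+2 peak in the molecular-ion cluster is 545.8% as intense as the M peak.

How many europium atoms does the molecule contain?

5

For n independent Eu atoms, I(M+2)/I(M) = n · (abundance Eu-153) / (abundance Eu-151) = n · 0.5219/0.4781.
n = 5.458 × 0.4781/0.5219 = 5.00 ≈ 5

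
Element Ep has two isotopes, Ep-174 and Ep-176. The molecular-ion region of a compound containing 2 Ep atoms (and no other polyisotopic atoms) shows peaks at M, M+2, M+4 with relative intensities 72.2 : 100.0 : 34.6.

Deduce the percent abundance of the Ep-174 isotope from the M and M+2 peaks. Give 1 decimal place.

59.1%

If p is the fraction of Ep that is Ep-174, then I(M+2)/I(M) = [C(2,1)·p^1·(1−p)] / p^2 = 2·(1−p)/p = 100.0/72.2 = 1.3850
(1−p)/p = 1.3850/2 = 0.6925  ⇒  p = 1/(1 + 0.6925) = 0.5908
Ep-174: 59.1%, Ep-176: 40.9%.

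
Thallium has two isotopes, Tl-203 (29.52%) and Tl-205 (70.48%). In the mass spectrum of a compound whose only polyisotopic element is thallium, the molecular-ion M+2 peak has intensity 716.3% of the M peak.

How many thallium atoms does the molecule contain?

3

For n independent Tl atoms, I(M+2)/I(M) = n · (abundance Tl-205) / (abundance Tl-203) = n · 0.7048/0.2952.
n = 7.163 × 0.2952/0.7048 = 3.00 ≈ 3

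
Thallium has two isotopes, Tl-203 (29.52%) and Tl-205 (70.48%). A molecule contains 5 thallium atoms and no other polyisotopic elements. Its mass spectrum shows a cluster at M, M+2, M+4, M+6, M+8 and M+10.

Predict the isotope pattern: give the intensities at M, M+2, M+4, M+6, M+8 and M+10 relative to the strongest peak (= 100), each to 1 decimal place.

0.6 : 7.3 : 35.1 : 83.8 : 100.0 : 47.8

Expanding (0.2952 + 0.7048)^5:
P(M) = 0.2952^5 = 0.002242
P(M+2) = 5 × 0.2952^4 × 0.7048^1 = 0.026761
P(M+4) = 10 × 0.2952^3 × 0.7048^2 = 0.127785
P(M+6) = 10 × 0.2952^2 × 0.7048^3 = 0.305092
P(M+8) = 5 × 0.2952^1 × 0.7048^4 = 0.364208
P(M+10) = 0.7048^5 = 0.173912
The M+8 peak is largest (0.364208); scaling to 100 gives 0.6 : 7.3 : 35.1 : 83.8 : 100.0 : 47.8.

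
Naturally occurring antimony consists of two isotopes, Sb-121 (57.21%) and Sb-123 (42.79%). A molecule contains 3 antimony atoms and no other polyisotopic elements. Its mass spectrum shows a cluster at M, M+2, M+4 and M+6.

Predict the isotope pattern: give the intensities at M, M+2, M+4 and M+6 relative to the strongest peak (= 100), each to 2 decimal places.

Each Sb atom is independently Sb-121 (p = 0.5721) or Sb-123 (q = 0.4279); the cluster is the binomial expansion (p + q)^3.
P(M) = 0.5721^3 = 0.187247
P(M+2) = 3 × 0.5721^2 × 0.4279^1 = 0.420153
P(M+4) = 3 × 0.5721^1 × 0.4279^2 = 0.314252
P(M+6) = 0.4279^3 = 0.078348
The M+2 peak is largest (0.420153); scaling to 100 gives 44.57 : 100.00 : 74.79 : 18.65.

44.57 : 100.00 : 74.79 : 18.65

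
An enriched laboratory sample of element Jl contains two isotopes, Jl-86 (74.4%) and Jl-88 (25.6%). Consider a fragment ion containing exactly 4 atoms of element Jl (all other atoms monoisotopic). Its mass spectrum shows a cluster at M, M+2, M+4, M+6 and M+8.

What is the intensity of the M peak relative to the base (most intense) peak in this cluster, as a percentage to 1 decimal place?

(0.744 + 0.256)^4 gives M 0.3064, M+2 0.4217, M+4 0.2177, M+6 0.0499, M+8 0.0043; the largest is M+2.
P(M+2) = C(4,1) × 0.744^3 × 0.256^1 = 4 × 0.41183078 × 0.2560 = 0.421715 (base)
P(M) = C(4,0) × 0.744^4 × 0.256^0 = 1 × 0.3064021 × 1.0000 = 0.306402
Relative intensity = 0.306402 / 0.421715 × 100 = 72.7

72.7%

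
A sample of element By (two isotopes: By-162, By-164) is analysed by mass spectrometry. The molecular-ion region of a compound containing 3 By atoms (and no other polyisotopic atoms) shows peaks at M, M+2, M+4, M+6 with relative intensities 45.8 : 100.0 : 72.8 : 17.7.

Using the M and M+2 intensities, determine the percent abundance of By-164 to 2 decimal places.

42.12%

Write p for the By-162 fraction. I(M+2)/I(M) = [C(3,1)·p^2·(1−p)] / p^3 = 3·(1−p)/p = 100.0/45.8 = 2.1834
(1−p)/p = 2.1834/3 = 0.7278  ⇒  p = 1/(1 + 0.7278) = 0.5788
By-162: 57.88%, By-164: 42.12%.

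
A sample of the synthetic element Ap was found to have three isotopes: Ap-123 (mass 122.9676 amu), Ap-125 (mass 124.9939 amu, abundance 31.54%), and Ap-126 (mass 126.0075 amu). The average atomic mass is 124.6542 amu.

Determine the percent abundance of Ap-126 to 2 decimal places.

34.46%

The remaining 68.46% is split between Ap-123 (fraction x) and Ap-126 (fraction 0.6846 − x).
Substituting: 122.9676x + 126.0075(0.6846 − x) = 85.23112394
(122.9676 − 126.0075)x = -1.03361056  ⇒  x = 0.34001, y = 0.34459
Ap-123: 34.00%, Ap-126: 34.46%.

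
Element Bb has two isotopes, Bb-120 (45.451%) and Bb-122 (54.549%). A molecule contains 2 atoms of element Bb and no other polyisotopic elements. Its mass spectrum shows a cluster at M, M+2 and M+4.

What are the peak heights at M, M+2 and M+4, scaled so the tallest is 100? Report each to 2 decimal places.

41.66 : 100.00 : 60.01

Expanding (0.45451 + 0.54549)^2:
P(M) = 0.45451^2 = 0.206579
P(M+2) = 2 × 0.45451^1 × 0.54549^1 = 0.495861
P(M+4) = 0.54549^2 = 0.297559
The M+2 peak is largest (0.495861); scaling to 100 gives 41.66 : 100.00 : 60.01.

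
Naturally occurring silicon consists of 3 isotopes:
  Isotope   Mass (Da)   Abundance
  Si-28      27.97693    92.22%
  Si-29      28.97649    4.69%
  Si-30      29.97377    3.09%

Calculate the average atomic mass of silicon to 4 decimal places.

28.0855 Da

Weight each isotope mass by its fractional abundance: 0.9222 × 27.97693 + 0.0469 × 28.97649 + 0.0309 × 29.97377
= 25.800325 + 1.358997 + 0.926189 = 28.085511 Da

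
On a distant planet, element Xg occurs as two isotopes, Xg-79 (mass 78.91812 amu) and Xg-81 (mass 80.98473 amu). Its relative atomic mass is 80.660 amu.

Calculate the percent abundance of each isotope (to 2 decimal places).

Xg-79: 15.71%, Xg-81: 84.29%

With x = fraction of Xg-79 (so Xg-81 is 1 − x):
78.91812·x + 80.98473·(1 − x) = 80.660
(78.91812 − 80.98473)·x = 80.660 − 80.98473
x = -0.32473 / -2.06661 = 0.15713 → 15.71% Xg-79, 84.29% Xg-81.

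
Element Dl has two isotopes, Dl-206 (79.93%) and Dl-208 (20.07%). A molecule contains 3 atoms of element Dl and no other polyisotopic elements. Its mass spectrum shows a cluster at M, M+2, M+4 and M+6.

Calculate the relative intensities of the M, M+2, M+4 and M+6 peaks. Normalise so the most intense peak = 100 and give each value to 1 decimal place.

100.0 : 75.3 : 18.9 : 1.6

Each Dl atom is independently Dl-206 (p = 0.7993) or Dl-208 (q = 0.2007); the cluster is the binomial expansion (p + q)^3.
P(M) = 0.7993^3 = 0.510657
P(M+2) = 3 × 0.7993^2 × 0.2007^1 = 0.384670
P(M+4) = 3 × 0.7993^1 × 0.2007^2 = 0.096589
P(M+6) = 0.2007^3 = 0.008084
The M peak is largest (0.510657); scaling to 100 gives 100.0 : 75.3 : 18.9 : 1.6.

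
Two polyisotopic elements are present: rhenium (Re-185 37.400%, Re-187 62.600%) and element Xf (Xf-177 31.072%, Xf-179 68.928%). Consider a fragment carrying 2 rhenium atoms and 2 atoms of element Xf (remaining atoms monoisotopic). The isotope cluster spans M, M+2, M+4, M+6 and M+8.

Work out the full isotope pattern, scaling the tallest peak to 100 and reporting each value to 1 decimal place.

3.5 : 26.9 : 78.1 : 100.0 : 47.7

Rhenium pattern (n=2): 0.139876 : 0.468248 : 0.391876
Element Xf pattern (n=2): 0.09654692 : 0.42834616 : 0.47510692
Convolve the two distributions (both contribute in 2-u steps):
  M: 0.139876×0.09654692 = 0.013505
  M+2: 0.139876×0.42834616 + 0.468248×0.09654692 = 0.105123
  M+4: 0.139876×0.47510692 + 0.468248×0.42834616 + 0.391876×0.09654692 = 0.304863
  M+6: 0.468248×0.47510692 + 0.391876×0.42834616 = 0.390326
  M+8: 0.391876×0.47510692 = 0.186183
Scale to base peak (0.390326) = 100: 3.5 : 26.9 : 78.1 : 100.0 : 47.7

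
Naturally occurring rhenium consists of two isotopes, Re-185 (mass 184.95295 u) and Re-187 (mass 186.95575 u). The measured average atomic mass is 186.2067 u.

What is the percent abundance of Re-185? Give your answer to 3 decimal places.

37.400%

Writing the weighted mean with unknown fraction x of Re-185:
184.95295·x + 186.95575·(1 − x) = 186.2067
(184.95295 − 186.95575)·x = 186.2067 − 186.95575
x = -0.74905 / -2.00280 = 0.37400 → 37.400% Re-185, 62.600% Re-187.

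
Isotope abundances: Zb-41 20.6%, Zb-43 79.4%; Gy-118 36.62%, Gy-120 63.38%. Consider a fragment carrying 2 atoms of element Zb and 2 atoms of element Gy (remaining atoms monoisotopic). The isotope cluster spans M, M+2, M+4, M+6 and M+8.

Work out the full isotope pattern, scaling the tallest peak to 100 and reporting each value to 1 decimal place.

1.3 : 15.0 : 59.8 : 100.0 : 59.7

Element Zb pattern (n=2): 0.042436 : 0.327128 : 0.630436
Element Gy pattern (n=2): 0.13410244 : 0.46419512 : 0.40170244
Convolve the two distributions (both contribute in 2-u steps):
  M: 0.042436×0.13410244 = 0.005691
  M+2: 0.042436×0.46419512 + 0.327128×0.13410244 = 0.063567
  M+4: 0.042436×0.40170244 + 0.327128×0.46419512 + 0.630436×0.13410244 = 0.253441
  M+6: 0.327128×0.40170244 + 0.630436×0.46419512 = 0.424053
  M+8: 0.630436×0.40170244 = 0.253248
Scale to base peak (0.424053) = 100: 1.3 : 15.0 : 59.8 : 100.0 : 59.7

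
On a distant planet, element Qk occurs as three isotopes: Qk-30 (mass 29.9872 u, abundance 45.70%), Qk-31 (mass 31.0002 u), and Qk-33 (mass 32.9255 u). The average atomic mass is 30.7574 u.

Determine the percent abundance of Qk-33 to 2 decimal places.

11.43%

The remaining 54.30% is split between Qk-31 (fraction x) and Qk-33 (fraction 0.5430 − x).
Substituting: 31.0002x + 32.9255(0.5430 − x) = 17.0532496
(31.0002 − 32.9255)x = -0.8252969  ⇒  x = 0.42866, y = 0.11434
Qk-31: 42.87%, Qk-33: 11.43%.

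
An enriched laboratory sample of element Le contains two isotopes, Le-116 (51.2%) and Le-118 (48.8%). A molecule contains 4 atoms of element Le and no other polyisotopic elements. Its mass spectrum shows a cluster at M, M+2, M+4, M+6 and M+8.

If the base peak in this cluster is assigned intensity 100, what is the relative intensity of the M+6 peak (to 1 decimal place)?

(0.512 + 0.488)^4 gives M 0.0687, M+2 0.2620, M+4 0.3746, M+6 0.2380, M+8 0.0567; the largest is M+4.
P(M+4) = C(4,2) × 0.512^2 × 0.488^2 = 6 × 0.262144 × 0.238144 = 0.374568 (base)
P(M+6) = C(4,3) × 0.512^1 × 0.488^3 = 4 × 0.5120 × 0.11621427 = 0.238007
Relative intensity = 0.238007 / 0.374568 × 100 = 63.5

63.5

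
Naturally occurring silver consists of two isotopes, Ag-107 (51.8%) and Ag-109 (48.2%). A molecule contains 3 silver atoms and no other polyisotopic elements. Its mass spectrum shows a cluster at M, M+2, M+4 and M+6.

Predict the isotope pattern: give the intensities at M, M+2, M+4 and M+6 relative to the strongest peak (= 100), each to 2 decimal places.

The 3 Ag atoms are independent, so intensities follow the terms of (0.518 + 0.482)^3.
P(M) = 0.518^3 = 0.138992
P(M+2) = 3 × 0.518^2 × 0.482^1 = 0.387997
P(M+4) = 3 × 0.518^1 × 0.482^2 = 0.361031
P(M+6) = 0.482^3 = 0.111980
The M+2 peak is largest (0.387997); scaling to 100 gives 35.82 : 100.00 : 93.05 : 28.86.

35.82 : 100.00 : 93.05 : 28.86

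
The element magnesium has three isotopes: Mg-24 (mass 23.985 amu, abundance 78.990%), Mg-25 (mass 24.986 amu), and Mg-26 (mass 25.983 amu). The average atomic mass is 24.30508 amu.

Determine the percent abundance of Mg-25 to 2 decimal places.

10.00%

The remaining 21.010% is split between Mg-25 (fraction x) and Mg-26 (fraction 0.21010 − x).
Substituting: 24.986x + 25.983(0.21010 − x) = 5.3593285
(24.986 − 25.983)x = -0.0996998  ⇒  x = 0.10000, y = 0.11010
Mg-25: 10.00%, Mg-26: 11.01%.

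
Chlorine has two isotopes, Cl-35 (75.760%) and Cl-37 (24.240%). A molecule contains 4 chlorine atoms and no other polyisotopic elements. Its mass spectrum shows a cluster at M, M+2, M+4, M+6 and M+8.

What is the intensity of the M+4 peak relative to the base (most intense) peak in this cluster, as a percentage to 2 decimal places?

47.99%

Term probabilities: M 0.3294, M+2 0.4216, M+4 0.2023, M+6 0.0432, M+8 0.0035. Base peak = M+2.
P(M+2) = C(4,1) × 0.75760^3 × 0.24240^1 = 4 × 0.4348304 × 0.2424 = 0.421612 (base)
P(M+4) = C(4,2) × 0.75760^2 × 0.24240^2 = 6 × 0.57395776 × 0.05875776 = 0.202347
Relative intensity = 0.202347 / 0.421612 × 100 = 47.99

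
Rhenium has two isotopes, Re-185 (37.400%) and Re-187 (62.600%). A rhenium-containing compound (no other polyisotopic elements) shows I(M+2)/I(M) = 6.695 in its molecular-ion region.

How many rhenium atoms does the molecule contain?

For n independent Re atoms, I(M+2)/I(M) = n · (abundance Re-187) / (abundance Re-185) = n · 0.62600/0.37400.
n = 6.695 × 0.37400/0.62600 = 4.00 ≈ 4

4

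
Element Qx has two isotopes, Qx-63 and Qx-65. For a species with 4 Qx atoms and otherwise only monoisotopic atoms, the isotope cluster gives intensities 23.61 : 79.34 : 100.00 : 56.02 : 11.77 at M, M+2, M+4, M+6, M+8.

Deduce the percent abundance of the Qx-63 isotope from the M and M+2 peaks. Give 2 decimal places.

54.34%

If p is the fraction of Qx that is Qx-63, then I(M+2)/I(M) = [C(4,1)·p^3·(1−p)] / p^4 = 4·(1−p)/p = 79.34/23.61 = 3.3604
(1−p)/p = 3.3604/4 = 0.8401  ⇒  p = 1/(1 + 0.8401) = 0.5434
Qx-63: 54.34%, Qx-65: 45.66%.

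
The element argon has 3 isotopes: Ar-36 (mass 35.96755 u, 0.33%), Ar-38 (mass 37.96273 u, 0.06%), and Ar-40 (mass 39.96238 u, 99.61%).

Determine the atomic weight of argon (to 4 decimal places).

The abundance-weighted mean is 0.0033 × 35.96755 + 0.0006 × 37.96273 + 0.9961 × 39.96238
= 0.118693 + 0.022778 + 39.806527 = 39.947998 u

39.9480 u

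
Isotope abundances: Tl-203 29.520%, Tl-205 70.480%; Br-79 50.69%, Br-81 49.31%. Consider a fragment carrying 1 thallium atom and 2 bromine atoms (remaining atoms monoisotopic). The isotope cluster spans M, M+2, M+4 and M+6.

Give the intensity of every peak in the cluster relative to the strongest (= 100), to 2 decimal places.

17.88 : 77.50 : 100.00 : 40.41

Thallium pattern (n=1): 0.2952 : 0.7048
Bromine pattern (n=2): 0.25694761 : 0.49990478 : 0.24314761
Convolve the two distributions (both contribute in 2-u steps):
  M: 0.2952×0.25694761 = 0.075851
  M+2: 0.2952×0.49990478 + 0.7048×0.25694761 = 0.328669
  M+4: 0.2952×0.24314761 + 0.7048×0.49990478 = 0.424110
  M+6: 0.7048×0.24314761 = 0.171370
Scale to base peak (0.424110) = 100: 17.88 : 77.50 : 100.00 : 40.41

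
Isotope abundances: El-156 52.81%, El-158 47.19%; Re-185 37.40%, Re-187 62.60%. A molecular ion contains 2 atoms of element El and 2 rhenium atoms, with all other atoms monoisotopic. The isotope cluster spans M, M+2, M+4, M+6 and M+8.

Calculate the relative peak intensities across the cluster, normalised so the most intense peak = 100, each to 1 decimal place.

Element El pattern (n=2): 0.27888961 : 0.49842078 : 0.22268961
Rhenium pattern (n=2): 0.139876 : 0.468248 : 0.391876
Convolve the two distributions (both contribute in 2-u steps):
  M: 0.27888961×0.139876 = 0.039010
  M+2: 0.27888961×0.468248 + 0.49842078×0.139876 = 0.200307
  M+4: 0.27888961×0.391876 + 0.49842078×0.468248 + 0.22268961×0.139876 = 0.373824
  M+6: 0.49842078×0.391876 + 0.22268961×0.468248 = 0.299593
  M+8: 0.22268961×0.391876 = 0.087267
Scale to base peak (0.373824) = 100: 10.4 : 53.6 : 100.0 : 80.1 : 23.3

10.4 : 53.6 : 100.0 : 80.1 : 23.3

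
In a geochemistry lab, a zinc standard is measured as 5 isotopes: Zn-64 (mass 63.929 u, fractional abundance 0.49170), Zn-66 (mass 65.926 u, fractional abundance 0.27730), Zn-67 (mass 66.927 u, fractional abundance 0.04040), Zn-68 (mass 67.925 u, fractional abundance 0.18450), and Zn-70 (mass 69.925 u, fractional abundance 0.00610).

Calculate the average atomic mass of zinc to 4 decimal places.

65.3777 u

The abundance-weighted mean is 0.49170 × 63.929 + 0.27730 × 65.926 + 0.04040 × 66.927 + 0.18450 × 67.925 + 0.00610 × 69.925
= 31.43389 + 18.28128 + 2.70385 + 12.53216 + 0.42654 = 65.37772 u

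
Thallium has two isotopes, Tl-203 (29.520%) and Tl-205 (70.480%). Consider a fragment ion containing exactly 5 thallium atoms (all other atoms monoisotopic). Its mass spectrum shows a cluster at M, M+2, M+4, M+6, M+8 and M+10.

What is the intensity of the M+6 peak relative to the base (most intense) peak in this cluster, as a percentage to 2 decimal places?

83.77%

Term probabilities: M 0.0022, M+2 0.0268, M+4 0.1278, M+6 0.3051, M+8 0.3642, M+10 0.1739. Base peak = M+8.
P(M+8) = C(5,4) × 0.29520^1 × 0.70480^4 = 5 × 0.2952 × 0.24675365 = 0.364208 (base)
P(M+6) = C(5,3) × 0.29520^2 × 0.70480^3 = 10 × 0.08714304 × 0.35010449 = 0.305092
Relative intensity = 0.305092 / 0.364208 × 100 = 83.77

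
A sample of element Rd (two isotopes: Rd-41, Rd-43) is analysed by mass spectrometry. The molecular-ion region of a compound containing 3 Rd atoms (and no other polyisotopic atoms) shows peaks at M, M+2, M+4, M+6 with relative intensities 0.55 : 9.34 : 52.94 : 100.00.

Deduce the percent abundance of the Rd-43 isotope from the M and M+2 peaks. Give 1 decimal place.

85.0%

Write p for the Rd-41 fraction. I(M+2)/I(M) = [C(3,1)·p^2·(1−p)] / p^3 = 3·(1−p)/p = 9.34/0.55 = 16.9818
(1−p)/p = 16.9818/3 = 5.6606  ⇒  p = 1/(1 + 5.6606) = 0.1501
Rd-41: 15.0%, Rd-43: 85.0%.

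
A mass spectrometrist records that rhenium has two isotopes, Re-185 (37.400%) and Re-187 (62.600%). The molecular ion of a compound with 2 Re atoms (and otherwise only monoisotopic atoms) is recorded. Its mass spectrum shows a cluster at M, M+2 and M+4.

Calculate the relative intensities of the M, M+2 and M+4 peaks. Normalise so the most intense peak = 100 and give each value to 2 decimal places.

29.87 : 100.00 : 83.69

Each Re atom is independently Re-185 (p = 0.37400) or Re-187 (q = 0.62600); the cluster is the binomial expansion (p + q)^2.
P(M) = 0.37400^2 = 0.139876
P(M+2) = 2 × 0.37400^1 × 0.62600^1 = 0.468248
P(M+4) = 0.62600^2 = 0.391876
The M+2 peak is largest (0.468248); scaling to 100 gives 29.87 : 100.00 : 83.69.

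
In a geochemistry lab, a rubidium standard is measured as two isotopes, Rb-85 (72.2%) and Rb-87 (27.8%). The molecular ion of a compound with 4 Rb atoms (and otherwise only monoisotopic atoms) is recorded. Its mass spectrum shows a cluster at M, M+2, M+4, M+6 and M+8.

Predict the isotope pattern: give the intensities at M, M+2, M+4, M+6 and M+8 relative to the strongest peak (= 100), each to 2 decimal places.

Each Rb atom is independently Rb-85 (p = 0.722) or Rb-87 (q = 0.278); the cluster is the binomial expansion (p + q)^4.
P(M) = 0.722^4 = 0.271737
P(M+2) = 4 × 0.722^3 × 0.278^1 = 0.418520
P(M+4) = 6 × 0.722^2 × 0.278^2 = 0.241721
P(M+6) = 4 × 0.722^1 × 0.278^3 = 0.062049
P(M+8) = 0.278^4 = 0.005973
The M+2 peak is largest (0.418520); scaling to 100 gives 64.93 : 100.00 : 57.76 : 14.83 : 1.43.

64.93 : 100.00 : 57.76 : 14.83 : 1.43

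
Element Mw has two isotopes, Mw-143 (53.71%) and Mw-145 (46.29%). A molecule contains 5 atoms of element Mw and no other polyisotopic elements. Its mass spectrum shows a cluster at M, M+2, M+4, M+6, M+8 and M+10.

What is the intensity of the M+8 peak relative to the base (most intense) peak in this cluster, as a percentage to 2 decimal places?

37.14%

Term probabilities: M 0.0447, M+2 0.1926, M+4 0.3320, M+6 0.2861, M+8 0.1233, M+10 0.0213. Base peak = M+4.
P(M+4) = C(5,2) × 0.5371^3 × 0.4629^2 = 10 × 0.15494068 × 0.21427641 = 0.332001 (base)
P(M+8) = C(5,4) × 0.5371^1 × 0.4629^4 = 5 × 0.5371 × 0.04591438 = 0.123303
Relative intensity = 0.123303 / 0.332001 × 100 = 37.14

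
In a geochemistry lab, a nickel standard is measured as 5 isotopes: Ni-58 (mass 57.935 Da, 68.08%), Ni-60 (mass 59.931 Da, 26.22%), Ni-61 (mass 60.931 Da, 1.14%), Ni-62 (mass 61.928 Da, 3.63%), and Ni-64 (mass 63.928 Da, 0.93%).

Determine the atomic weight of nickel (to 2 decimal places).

58.69 Da

Weight each isotope mass by its fractional abundance: 0.6808 × 57.935 + 0.2622 × 59.931 + 0.0114 × 60.931 + 0.0363 × 61.928 + 0.0093 × 63.928
= 39.4421 + 15.7139 + 0.6946 + 2.2480 + 0.5945 = 58.6931 Da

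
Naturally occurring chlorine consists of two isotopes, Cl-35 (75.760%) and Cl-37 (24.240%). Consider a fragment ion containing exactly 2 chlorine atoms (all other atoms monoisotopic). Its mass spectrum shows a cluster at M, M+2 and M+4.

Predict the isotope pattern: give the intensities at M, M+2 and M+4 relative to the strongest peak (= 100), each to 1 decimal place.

100.0 : 64.0 : 10.2

The 2 Cl atoms are independent, so intensities follow the terms of (0.75760 + 0.24240)^2.
P(M) = 0.75760^2 = 0.573958
P(M+2) = 2 × 0.75760^1 × 0.24240^1 = 0.367284
P(M+4) = 0.24240^2 = 0.058758
The M peak is largest (0.573958); scaling to 100 gives 100.0 : 64.0 : 10.2.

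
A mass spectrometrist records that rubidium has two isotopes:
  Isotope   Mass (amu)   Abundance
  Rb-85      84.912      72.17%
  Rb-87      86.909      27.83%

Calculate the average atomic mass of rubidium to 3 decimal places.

The abundance-weighted mean is 0.7217 × 84.912 + 0.2783 × 86.909
= 61.2810 + 24.1868 = 85.4678 amu

85.468 amu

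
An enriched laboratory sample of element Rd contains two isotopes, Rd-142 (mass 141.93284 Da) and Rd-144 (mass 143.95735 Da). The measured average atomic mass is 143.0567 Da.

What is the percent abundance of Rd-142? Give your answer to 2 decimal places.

44.49%

Let x be the fractional abundance of Rd-142; then Rd-144 has abundance 1 − x.
141.93284·x + 143.95735·(1 − x) = 143.0567
(141.93284 − 143.95735)·x = 143.0567 − 143.95735
x = -0.90065 / -2.02451 = 0.44487 → 44.49% Rd-142, 55.51% Rd-144.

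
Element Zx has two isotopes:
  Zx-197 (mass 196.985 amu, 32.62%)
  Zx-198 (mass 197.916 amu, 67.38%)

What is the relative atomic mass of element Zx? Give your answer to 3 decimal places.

Ar = Σ fᵢ·mᵢ = 0.3262 × 196.985 + 0.6738 × 197.916
= 64.2565 + 133.3558 = 197.6123 amu

197.612 amu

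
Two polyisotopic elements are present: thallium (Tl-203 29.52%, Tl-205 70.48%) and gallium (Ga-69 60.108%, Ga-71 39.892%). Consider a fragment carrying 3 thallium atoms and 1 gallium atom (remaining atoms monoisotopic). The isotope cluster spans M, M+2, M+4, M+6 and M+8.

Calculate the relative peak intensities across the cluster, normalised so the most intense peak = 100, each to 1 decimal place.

Thallium pattern (n=3): 0.02572463 : 0.18425524 : 0.43991564 : 0.35010449
Gallium pattern (n=1): 0.60108 : 0.39892
Convolve the two distributions (both contribute in 2-u steps):
  M: 0.02572463×0.60108 = 0.015463
  M+2: 0.02572463×0.39892 + 0.18425524×0.60108 = 0.121014
  M+4: 0.18425524×0.39892 + 0.43991564×0.60108 = 0.337928
  M+6: 0.43991564×0.39892 + 0.35010449×0.60108 = 0.385932
  M+8: 0.35010449×0.39892 = 0.139664
Scale to base peak (0.385932) = 100: 4.0 : 31.4 : 87.6 : 100.0 : 36.2

4.0 : 31.4 : 87.6 : 100.0 : 36.2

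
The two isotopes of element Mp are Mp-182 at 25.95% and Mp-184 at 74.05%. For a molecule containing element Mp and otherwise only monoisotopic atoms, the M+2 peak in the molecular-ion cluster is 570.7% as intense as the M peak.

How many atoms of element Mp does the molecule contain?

2

With n Mp atoms, P(M+2)/P(M) = C(n,1)·p^(n−1)q / p^n = n·q/p = n · 0.7405/0.2595.
n = 5.707 × 0.2595/0.7405 = 2.00 ≈ 2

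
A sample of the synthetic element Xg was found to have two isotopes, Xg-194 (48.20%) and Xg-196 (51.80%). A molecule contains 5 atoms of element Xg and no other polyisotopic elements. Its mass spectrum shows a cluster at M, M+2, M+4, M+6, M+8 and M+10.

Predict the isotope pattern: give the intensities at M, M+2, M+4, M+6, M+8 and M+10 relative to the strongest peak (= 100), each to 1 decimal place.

8.1 : 43.3 : 93.1 : 100.0 : 53.7 : 11.5

Each Xg atom is independently Xg-194 (p = 0.4820) or Xg-196 (q = 0.5180); the cluster is the binomial expansion (p + q)^5.
P(M) = 0.4820^5 = 0.026016
P(M+2) = 5 × 0.4820^4 × 0.5180^1 = 0.139794
P(M+4) = 10 × 0.4820^3 × 0.5180^2 = 0.300470
P(M+6) = 10 × 0.4820^2 × 0.5180^3 = 0.322911
P(M+8) = 5 × 0.4820^1 × 0.5180^4 = 0.173515
P(M+10) = 0.5180^5 = 0.037295
The M+6 peak is largest (0.322911); scaling to 100 gives 8.1 : 43.3 : 93.1 : 100.0 : 53.7 : 11.5.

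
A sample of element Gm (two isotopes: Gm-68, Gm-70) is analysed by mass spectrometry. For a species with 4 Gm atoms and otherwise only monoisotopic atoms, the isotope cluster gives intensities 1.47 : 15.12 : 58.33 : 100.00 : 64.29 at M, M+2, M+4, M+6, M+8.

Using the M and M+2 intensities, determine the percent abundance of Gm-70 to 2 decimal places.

72.00%

If p is the fraction of Gm that is Gm-68, then I(M+2)/I(M) = [C(4,1)·p^3·(1−p)] / p^4 = 4·(1−p)/p = 15.12/1.47 = 10.2857
(1−p)/p = 10.2857/4 = 2.5714  ⇒  p = 1/(1 + 2.5714) = 0.2800
Gm-68: 28.00%, Gm-70: 72.00%.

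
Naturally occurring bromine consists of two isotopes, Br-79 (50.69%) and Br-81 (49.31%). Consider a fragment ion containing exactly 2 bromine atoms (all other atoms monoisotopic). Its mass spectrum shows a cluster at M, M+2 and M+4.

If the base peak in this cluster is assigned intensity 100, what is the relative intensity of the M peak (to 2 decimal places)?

Binomial terms of (0.5069 + 0.4931)^2: M 0.2569, M+2 0.4999, M+4 0.2431 → M+2 is the base peak.
P(M+2) = C(2,1) × 0.5069^1 × 0.4931^1 = 2 × 0.5069 × 0.4931 = 0.499905 (base)
P(M) = C(2,0) × 0.5069^2 × 0.4931^0 = 1 × 0.25694761 × 1.0000 = 0.256948
Relative intensity = 0.256948 / 0.499905 × 100 = 51.40

51.40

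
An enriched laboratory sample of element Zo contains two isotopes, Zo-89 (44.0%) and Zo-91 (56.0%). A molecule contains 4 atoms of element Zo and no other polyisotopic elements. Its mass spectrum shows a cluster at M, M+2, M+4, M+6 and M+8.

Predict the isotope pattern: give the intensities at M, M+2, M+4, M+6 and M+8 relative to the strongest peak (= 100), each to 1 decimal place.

Each Zo atom is independently Zo-89 (p = 0.440) or Zo-91 (q = 0.560); the cluster is the binomial expansion (p + q)^4.
P(M) = 0.440^4 = 0.037481
P(M+2) = 4 × 0.440^3 × 0.560^1 = 0.190812
P(M+4) = 6 × 0.440^2 × 0.560^2 = 0.364278
P(M+6) = 4 × 0.440^1 × 0.560^3 = 0.309084
P(M+8) = 0.560^4 = 0.098345
The M+4 peak is largest (0.364278); scaling to 100 gives 10.3 : 52.4 : 100.0 : 84.8 : 27.0.

10.3 : 52.4 : 100.0 : 84.8 : 27.0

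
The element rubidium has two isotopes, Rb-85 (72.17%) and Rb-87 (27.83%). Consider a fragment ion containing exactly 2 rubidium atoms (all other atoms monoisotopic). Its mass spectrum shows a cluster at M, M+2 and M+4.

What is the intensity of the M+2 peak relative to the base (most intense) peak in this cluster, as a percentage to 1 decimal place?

(0.7217 + 0.2783)^2 gives M 0.5209, M+2 0.4017, M+4 0.0775; the largest is M.
P(M) = C(2,0) × 0.7217^2 × 0.2783^0 = 1 × 0.52085089 × 1.0000 = 0.520851 (base)
P(M+2) = C(2,1) × 0.7217^1 × 0.2783^1 = 2 × 0.7217 × 0.2783 = 0.401698
Relative intensity = 0.401698 / 0.520851 × 100 = 77.1

77.1%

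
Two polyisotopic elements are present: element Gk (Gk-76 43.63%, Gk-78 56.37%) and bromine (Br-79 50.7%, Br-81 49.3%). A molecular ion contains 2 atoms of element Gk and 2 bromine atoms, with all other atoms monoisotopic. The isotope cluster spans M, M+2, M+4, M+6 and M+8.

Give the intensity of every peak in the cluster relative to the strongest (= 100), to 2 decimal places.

13.09 : 59.28 : 100.00 : 74.47 : 20.66

Element Gk pattern (n=2): 0.19035769 : 0.49188462 : 0.31775769
Bromine pattern (n=2): 0.257049 : 0.499902 : 0.243049
Convolve the two distributions (both contribute in 2-u steps):
  M: 0.19035769×0.257049 = 0.048931
  M+2: 0.19035769×0.499902 + 0.49188462×0.257049 = 0.221599
  M+4: 0.19035769×0.243049 + 0.49188462×0.499902 + 0.31775769×0.257049 = 0.373840
  M+6: 0.49188462×0.243049 + 0.31775769×0.499902 = 0.278400
  M+8: 0.31775769×0.243049 = 0.077231
Scale to base peak (0.373840) = 100: 13.09 : 59.28 : 100.00 : 74.47 : 20.66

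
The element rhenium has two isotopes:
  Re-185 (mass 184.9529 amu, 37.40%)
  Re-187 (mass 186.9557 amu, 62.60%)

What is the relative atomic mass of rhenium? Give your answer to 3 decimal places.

186.207 amu

Ar = Σ fᵢ·mᵢ = 0.3740 × 184.9529 + 0.6260 × 186.9557
= 69.17238 + 117.03427 = 186.20665 amu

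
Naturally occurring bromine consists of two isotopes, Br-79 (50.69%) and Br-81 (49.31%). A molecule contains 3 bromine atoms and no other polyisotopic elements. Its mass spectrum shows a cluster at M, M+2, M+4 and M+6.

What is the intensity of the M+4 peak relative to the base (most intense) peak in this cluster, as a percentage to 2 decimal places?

Binomial terms of (0.5069 + 0.4931)^3: M 0.1302, M+2 0.3801, M+4 0.3698, M+6 0.1199 → M+2 is the base peak.
P(M+2) = C(3,1) × 0.5069^2 × 0.4931^1 = 3 × 0.25694761 × 0.4931 = 0.380103 (base)
P(M+4) = C(3,2) × 0.5069^1 × 0.4931^2 = 3 × 0.5069 × 0.24314761 = 0.369755
Relative intensity = 0.369755 / 0.380103 × 100 = 97.28

97.28%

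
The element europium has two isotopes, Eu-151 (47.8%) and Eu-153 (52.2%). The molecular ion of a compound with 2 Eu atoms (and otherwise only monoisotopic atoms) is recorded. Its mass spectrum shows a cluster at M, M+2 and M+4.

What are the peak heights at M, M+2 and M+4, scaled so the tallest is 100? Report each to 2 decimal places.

Expanding (0.478 + 0.522)^2:
P(M) = 0.478^2 = 0.228484
P(M+2) = 2 × 0.478^1 × 0.522^1 = 0.499032
P(M+4) = 0.522^2 = 0.272484
The M+2 peak is largest (0.499032); scaling to 100 gives 45.79 : 100.00 : 54.60.

45.79 : 100.00 : 54.60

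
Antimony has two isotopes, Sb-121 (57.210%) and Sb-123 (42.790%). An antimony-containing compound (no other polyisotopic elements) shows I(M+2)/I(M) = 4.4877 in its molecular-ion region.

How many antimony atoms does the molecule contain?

For n independent Sb atoms, I(M+2)/I(M) = n · (abundance Sb-123) / (abundance Sb-121) = n · 0.42790/0.57210.
n = 4.4877 × 0.57210/0.42790 = 6.00 ≈ 6

6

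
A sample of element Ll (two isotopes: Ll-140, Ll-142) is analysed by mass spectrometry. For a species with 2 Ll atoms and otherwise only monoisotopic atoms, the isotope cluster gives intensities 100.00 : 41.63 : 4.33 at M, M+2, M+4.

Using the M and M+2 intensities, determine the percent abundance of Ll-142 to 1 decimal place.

If p is the fraction of Ll that is Ll-140, then I(M+2)/I(M) = [C(2,1)·p^1·(1−p)] / p^2 = 2·(1−p)/p = 41.63/100.00 = 0.4163
(1−p)/p = 0.4163/2 = 0.2082  ⇒  p = 1/(1 + 0.2082) = 0.8277
Ll-140: 82.8%, Ll-142: 17.2%.

17.2%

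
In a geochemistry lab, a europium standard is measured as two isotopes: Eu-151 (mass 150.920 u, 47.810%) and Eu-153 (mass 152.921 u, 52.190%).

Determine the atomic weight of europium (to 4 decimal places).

Weight each isotope mass by its fractional abundance: 0.47810 × 150.920 + 0.52190 × 152.921
= 72.15485 + 79.80947 = 151.96432 u

151.9643 u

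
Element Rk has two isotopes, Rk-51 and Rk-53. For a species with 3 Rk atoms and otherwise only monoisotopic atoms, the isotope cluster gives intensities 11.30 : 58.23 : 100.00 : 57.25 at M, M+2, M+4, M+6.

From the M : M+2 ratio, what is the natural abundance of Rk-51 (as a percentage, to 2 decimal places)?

Write p for the Rk-51 fraction. I(M+2)/I(M) = [C(3,1)·p^2·(1−p)] / p^3 = 3·(1−p)/p = 58.23/11.30 = 5.1531
(1−p)/p = 5.1531/3 = 1.7177  ⇒  p = 1/(1 + 1.7177) = 0.3680
Rk-51: 36.80%, Rk-53: 63.20%.

36.80%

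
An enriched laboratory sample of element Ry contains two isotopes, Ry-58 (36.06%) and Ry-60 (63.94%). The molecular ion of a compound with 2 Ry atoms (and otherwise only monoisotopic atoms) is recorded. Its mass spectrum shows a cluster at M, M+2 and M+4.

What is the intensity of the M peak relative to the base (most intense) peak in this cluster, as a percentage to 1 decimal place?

28.2%

Binomial terms of (0.3606 + 0.6394)^2: M 0.1300, M+2 0.4611, M+4 0.4088 → M+2 is the base peak.
P(M+2) = C(2,1) × 0.3606^1 × 0.6394^1 = 2 × 0.3606 × 0.6394 = 0.461135 (base)
P(M) = C(2,0) × 0.3606^2 × 0.6394^0 = 1 × 0.13003236 × 1.0000 = 0.130032
Relative intensity = 0.130032 / 0.461135 × 100 = 28.2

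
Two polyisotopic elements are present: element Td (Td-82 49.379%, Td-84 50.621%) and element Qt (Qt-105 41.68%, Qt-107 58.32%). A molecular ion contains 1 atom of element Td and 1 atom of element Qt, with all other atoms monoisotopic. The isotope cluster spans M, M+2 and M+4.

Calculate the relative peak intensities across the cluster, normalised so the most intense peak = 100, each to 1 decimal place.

Element Td pattern (n=1): 0.49379 : 0.50621
Element Qt pattern (n=1): 0.4168 : 0.5832
Convolve the two distributions (both contribute in 2-u steps):
  M: 0.49379×0.4168 = 0.205812
  M+2: 0.49379×0.5832 + 0.50621×0.4168 = 0.498967
  M+4: 0.50621×0.5832 = 0.295222
Scale to base peak (0.498967) = 100: 41.2 : 100.0 : 59.2

41.2 : 100.0 : 59.2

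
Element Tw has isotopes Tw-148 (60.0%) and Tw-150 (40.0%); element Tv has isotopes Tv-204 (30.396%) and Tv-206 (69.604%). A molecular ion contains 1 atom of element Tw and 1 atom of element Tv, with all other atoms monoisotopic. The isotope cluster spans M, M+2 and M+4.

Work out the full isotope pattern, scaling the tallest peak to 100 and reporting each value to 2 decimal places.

Element Tw pattern (n=1): 0.6000 : 0.4000
Element Tv pattern (n=1): 0.30396 : 0.69604
Convolve the two distributions (both contribute in 2-u steps):
  M: 0.6000×0.30396 = 0.182376
  M+2: 0.6000×0.69604 + 0.4000×0.30396 = 0.539208
  M+4: 0.4000×0.69604 = 0.278416
Scale to base peak (0.539208) = 100: 33.82 : 100.00 : 51.63

33.82 : 100.00 : 51.63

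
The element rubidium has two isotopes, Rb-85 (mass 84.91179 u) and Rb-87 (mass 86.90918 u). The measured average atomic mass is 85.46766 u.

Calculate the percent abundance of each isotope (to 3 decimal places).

Writing the weighted mean with unknown fraction x of Rb-85:
84.91179·x + 86.90918·(1 − x) = 85.46766
(84.91179 − 86.90918)·x = 85.46766 − 86.90918
x = -1.44152 / -1.99739 = 0.72170 → 72.170% Rb-85, 27.830% Rb-87.

Rb-85: 72.170%, Rb-87: 27.830%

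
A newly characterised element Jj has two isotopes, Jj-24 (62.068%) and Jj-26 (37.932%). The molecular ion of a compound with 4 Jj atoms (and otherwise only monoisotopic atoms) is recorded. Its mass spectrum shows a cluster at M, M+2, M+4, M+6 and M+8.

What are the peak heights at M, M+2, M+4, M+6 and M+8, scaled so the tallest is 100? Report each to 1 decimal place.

40.9 : 100.0 : 91.7 : 37.3 : 5.7

Expanding (0.62068 + 0.37932)^4:
P(M) = 0.62068^4 = 0.148413
P(M+2) = 4 × 0.62068^3 × 0.37932^1 = 0.362801
P(M+4) = 6 × 0.62068^2 × 0.37932^2 = 0.332582
P(M+6) = 4 × 0.62068^1 × 0.37932^3 = 0.135502
P(M+8) = 0.37932^4 = 0.020703
The M+2 peak is largest (0.362801); scaling to 100 gives 40.9 : 100.0 : 91.7 : 37.3 : 5.7.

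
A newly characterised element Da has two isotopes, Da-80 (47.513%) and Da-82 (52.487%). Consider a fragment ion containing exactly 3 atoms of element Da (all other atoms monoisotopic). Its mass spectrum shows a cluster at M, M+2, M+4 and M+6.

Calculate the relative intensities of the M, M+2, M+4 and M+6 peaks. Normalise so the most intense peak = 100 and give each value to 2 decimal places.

27.31 : 90.52 : 100.00 : 36.82

Each Da atom is independently Da-80 (p = 0.47513) or Da-82 (q = 0.52487); the cluster is the binomial expansion (p + q)^3.
P(M) = 0.47513^3 = 0.107260
P(M+2) = 3 × 0.47513^2 × 0.52487^1 = 0.355466
P(M+4) = 3 × 0.47513^1 × 0.52487^2 = 0.392679
P(M+6) = 0.52487^3 = 0.144596
The M+4 peak is largest (0.392679); scaling to 100 gives 27.31 : 90.52 : 100.00 : 36.82.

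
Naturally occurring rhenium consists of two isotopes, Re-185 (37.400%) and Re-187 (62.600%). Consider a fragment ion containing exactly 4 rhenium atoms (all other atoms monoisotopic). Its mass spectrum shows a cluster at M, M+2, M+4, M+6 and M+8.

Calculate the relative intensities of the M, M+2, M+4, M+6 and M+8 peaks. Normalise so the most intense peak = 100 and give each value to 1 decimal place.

5.3 : 35.7 : 89.6 : 100.0 : 41.8

The 4 Re atoms are independent, so intensities follow the terms of (0.37400 + 0.62600)^4.
P(M) = 0.37400^4 = 0.019565
P(M+2) = 4 × 0.37400^3 × 0.62600^1 = 0.130993
P(M+4) = 6 × 0.37400^2 × 0.62600^2 = 0.328884
P(M+6) = 4 × 0.37400^1 × 0.62600^3 = 0.366990
P(M+8) = 0.62600^4 = 0.153567
The M+6 peak is largest (0.366990); scaling to 100 gives 5.3 : 35.7 : 89.6 : 100.0 : 41.8.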